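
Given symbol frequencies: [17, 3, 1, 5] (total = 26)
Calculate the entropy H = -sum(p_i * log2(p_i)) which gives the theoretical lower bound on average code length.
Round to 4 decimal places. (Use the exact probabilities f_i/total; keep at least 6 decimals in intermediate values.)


Per-symbol terms -p_i * log2(p_i) with p_i = f_i/26:
  p = 17/26 = 0.653846: log2(p) = -0.612977, -p*log2(p) = 0.400793
  p = 3/26 = 0.115385: log2(p) = -3.115477, -p*log2(p) = 0.359478
  p = 1/26 = 0.038462: log2(p) = -4.700440, -p*log2(p) = 0.180786
  p = 5/26 = 0.192308: log2(p) = -2.378512, -p*log2(p) = 0.457406
H = 0.400793 + 0.359478 + 0.180786 + 0.457406 = 1.398463

H = 1.3985 bits/symbol


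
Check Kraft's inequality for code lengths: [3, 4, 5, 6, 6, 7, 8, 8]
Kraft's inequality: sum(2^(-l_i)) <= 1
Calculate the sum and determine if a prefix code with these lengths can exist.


Sum = 2^(-3) + 2^(-4) + 2^(-5) + 2^(-6) + 2^(-6) + 2^(-7) + 2^(-8) + 2^(-8)
    = 0.125 + 0.0625 + 0.03125 + 0.015625 + 0.015625 + 0.0078125 + 0.00390625 + 0.00390625
    = 68/256 = 0.265625
Since 0.265625 <= 1, Kraft's inequality IS satisfied.
A prefix code with these lengths CAN exist.

Kraft sum = 0.265625. Satisfied.


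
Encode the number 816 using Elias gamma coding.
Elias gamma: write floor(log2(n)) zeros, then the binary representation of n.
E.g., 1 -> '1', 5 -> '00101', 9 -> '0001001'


num_bits = floor(log2(816)) + 1 = 10
leading_zeros = num_bits - 1 = 9
binary(816) = 1100110000

Elias gamma(816) = '000000000' + '1100110000' = 0000000001100110000 (19 bits)


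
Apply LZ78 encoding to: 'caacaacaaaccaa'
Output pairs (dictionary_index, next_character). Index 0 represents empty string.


LZ78 encoding steps:
Dictionary: {0: ''}
Step 1: w='' (idx 0), next='c' -> output (0, 'c'), add 'c' as idx 1
Step 2: w='' (idx 0), next='a' -> output (0, 'a'), add 'a' as idx 2
Step 3: w='a' (idx 2), next='c' -> output (2, 'c'), add 'ac' as idx 3
Step 4: w='a' (idx 2), next='a' -> output (2, 'a'), add 'aa' as idx 4
Step 5: w='c' (idx 1), next='a' -> output (1, 'a'), add 'ca' as idx 5
Step 6: w='aa' (idx 4), next='c' -> output (4, 'c'), add 'aac' as idx 6
Step 7: w='ca' (idx 5), next='a' -> output (5, 'a'), add 'caa' as idx 7


Encoded: [(0, 'c'), (0, 'a'), (2, 'c'), (2, 'a'), (1, 'a'), (4, 'c'), (5, 'a')]


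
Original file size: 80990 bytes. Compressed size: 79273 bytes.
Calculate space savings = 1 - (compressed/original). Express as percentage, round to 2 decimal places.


ratio = compressed/original = 79273/80990 = 0.9788
savings = 1 - ratio = 1 - 0.9788 = 0.0212
as a percentage: 0.0212 * 100 = 2.12%

Space savings = 1 - 79273/80990 = 2.12%


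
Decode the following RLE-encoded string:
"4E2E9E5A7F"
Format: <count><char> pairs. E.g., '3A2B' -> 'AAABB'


Expanding each <count><char> pair:
  4E -> 'EEEE'
  2E -> 'EE'
  9E -> 'EEEEEEEEE'
  5A -> 'AAAAA'
  7F -> 'FFFFFFF'

Decoded = EEEEEEEEEEEEEEEAAAAAFFFFFFF


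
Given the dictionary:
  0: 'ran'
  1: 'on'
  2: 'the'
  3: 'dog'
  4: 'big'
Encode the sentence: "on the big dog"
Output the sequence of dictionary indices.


Look up each word in the dictionary:
  'on' -> 1
  'the' -> 2
  'big' -> 4
  'dog' -> 3

Encoded: [1, 2, 4, 3]


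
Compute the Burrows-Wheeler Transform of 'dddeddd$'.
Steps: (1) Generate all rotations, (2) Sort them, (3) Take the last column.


Rotations (sorted):
  0: $dddeddd -> last char: d
  1: d$dddedd -> last char: d
  2: dd$ddded -> last char: d
  3: ddd$ddde -> last char: e
  4: dddeddd$ -> last char: $
  5: ddeddd$d -> last char: d
  6: deddd$dd -> last char: d
  7: eddd$ddd -> last char: d


BWT = ddde$ddd


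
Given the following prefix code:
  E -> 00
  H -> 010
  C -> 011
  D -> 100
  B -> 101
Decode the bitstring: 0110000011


Decoding step by step:
Bits 011 -> C
Bits 00 -> E
Bits 00 -> E
Bits 011 -> C


Decoded message: CEEC


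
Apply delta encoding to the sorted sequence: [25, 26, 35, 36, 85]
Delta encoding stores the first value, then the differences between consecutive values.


First value: 25
Deltas:
  26 - 25 = 1
  35 - 26 = 9
  36 - 35 = 1
  85 - 36 = 49


Delta encoded: [25, 1, 9, 1, 49]


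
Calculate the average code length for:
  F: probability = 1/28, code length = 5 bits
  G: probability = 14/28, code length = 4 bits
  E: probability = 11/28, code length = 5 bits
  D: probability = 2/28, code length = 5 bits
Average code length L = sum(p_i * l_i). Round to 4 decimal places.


Weighted contributions p_i * l_i:
  F: (1/28) * 5 = 5/28
  G: (14/28) * 4 = 56/28
  E: (11/28) * 5 = 55/28
  D: (2/28) * 5 = 10/28
Sum = (5 + 56 + 55 + 10)/28 = 126/28

L = 126/28 = 4.5000 bits/symbol


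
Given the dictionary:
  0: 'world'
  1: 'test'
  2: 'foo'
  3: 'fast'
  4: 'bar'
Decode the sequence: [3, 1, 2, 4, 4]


Look up each index in the dictionary:
  3 -> 'fast'
  1 -> 'test'
  2 -> 'foo'
  4 -> 'bar'
  4 -> 'bar'

Decoded: "fast test foo bar bar"


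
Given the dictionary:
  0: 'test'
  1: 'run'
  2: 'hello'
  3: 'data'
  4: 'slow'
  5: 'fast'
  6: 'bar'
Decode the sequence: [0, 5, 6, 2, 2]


Look up each index in the dictionary:
  0 -> 'test'
  5 -> 'fast'
  6 -> 'bar'
  2 -> 'hello'
  2 -> 'hello'

Decoded: "test fast bar hello hello"


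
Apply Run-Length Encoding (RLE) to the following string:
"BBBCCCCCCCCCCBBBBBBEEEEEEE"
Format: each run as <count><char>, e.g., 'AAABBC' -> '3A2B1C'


Scanning runs left to right:
  i=0: run of 'B' x 3 -> '3B'
  i=3: run of 'C' x 10 -> '10C'
  i=13: run of 'B' x 6 -> '6B'
  i=19: run of 'E' x 7 -> '7E'

RLE = 3B10C6B7E


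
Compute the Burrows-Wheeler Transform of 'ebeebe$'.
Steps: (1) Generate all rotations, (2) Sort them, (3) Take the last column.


Rotations (sorted):
  0: $ebeebe -> last char: e
  1: be$ebee -> last char: e
  2: beebe$e -> last char: e
  3: e$ebeeb -> last char: b
  4: ebe$ebe -> last char: e
  5: ebeebe$ -> last char: $
  6: eebe$eb -> last char: b


BWT = eeebe$b


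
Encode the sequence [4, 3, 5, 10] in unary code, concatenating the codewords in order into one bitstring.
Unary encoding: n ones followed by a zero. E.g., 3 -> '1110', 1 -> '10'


Encode each number as n ones followed by a terminating 0:
  4 -> 11110 (5 bits)
  3 -> 1110 (4 bits)
  5 -> 111110 (6 bits)
  10 -> 11111111110 (11 bits)
Total length = 5 + 4 + 6 + 11 = 26 bits.

Unary([4, 3, 5, 10]) = 11110111011111011111111110 (26 bits)


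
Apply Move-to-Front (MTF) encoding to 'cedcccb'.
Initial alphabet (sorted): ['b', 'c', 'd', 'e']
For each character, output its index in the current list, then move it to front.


MTF encoding:
'c': index 1 in ['b', 'c', 'd', 'e'] -> ['c', 'b', 'd', 'e']
'e': index 3 in ['c', 'b', 'd', 'e'] -> ['e', 'c', 'b', 'd']
'd': index 3 in ['e', 'c', 'b', 'd'] -> ['d', 'e', 'c', 'b']
'c': index 2 in ['d', 'e', 'c', 'b'] -> ['c', 'd', 'e', 'b']
'c': index 0 in ['c', 'd', 'e', 'b'] -> ['c', 'd', 'e', 'b']
'c': index 0 in ['c', 'd', 'e', 'b'] -> ['c', 'd', 'e', 'b']
'b': index 3 in ['c', 'd', 'e', 'b'] -> ['b', 'c', 'd', 'e']


Output: [1, 3, 3, 2, 0, 0, 3]


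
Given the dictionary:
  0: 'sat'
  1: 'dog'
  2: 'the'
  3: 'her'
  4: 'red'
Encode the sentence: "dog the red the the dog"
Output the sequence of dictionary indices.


Look up each word in the dictionary:
  'dog' -> 1
  'the' -> 2
  'red' -> 4
  'the' -> 2
  'the' -> 2
  'dog' -> 1

Encoded: [1, 2, 4, 2, 2, 1]


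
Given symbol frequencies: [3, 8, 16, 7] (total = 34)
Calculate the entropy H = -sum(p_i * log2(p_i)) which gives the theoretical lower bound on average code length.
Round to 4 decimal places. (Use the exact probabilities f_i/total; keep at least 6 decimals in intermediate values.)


Per-symbol terms -p_i * log2(p_i) with p_i = f_i/34:
  p = 3/34 = 0.088235: log2(p) = -3.502500, -p*log2(p) = 0.309044
  p = 8/34 = 0.235294: log2(p) = -2.087463, -p*log2(p) = 0.491168
  p = 16/34 = 0.470588: log2(p) = -1.087463, -p*log2(p) = 0.511747
  p = 7/34 = 0.205882: log2(p) = -2.280108, -p*log2(p) = 0.469434
H = 0.309044 + 0.491168 + 0.511747 + 0.469434 = 1.781393

H = 1.7814 bits/symbol


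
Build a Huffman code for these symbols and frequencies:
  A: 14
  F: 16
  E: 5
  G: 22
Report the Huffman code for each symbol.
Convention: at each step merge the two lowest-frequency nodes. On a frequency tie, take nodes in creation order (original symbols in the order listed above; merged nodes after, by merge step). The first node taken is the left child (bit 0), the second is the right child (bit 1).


Huffman tree construction:
Step 1: Merge E(5) + A(14) = 19
Step 2: Merge F(16) + (E+A)(19) = 35
Step 3: Merge G(22) + (F+(E+A))(35) = 57
Read each symbol's code off the tree from the root (left child = 0, right child = 1).

Codes:
  A: 111 (length 3)
  F: 10 (length 2)
  E: 110 (length 3)
  G: 0 (length 1)
Average code length: 111/57 = 1.9474 bits/symbol


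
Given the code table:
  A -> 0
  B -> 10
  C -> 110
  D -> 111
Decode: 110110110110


Decoding:
110 -> C
110 -> C
110 -> C
110 -> C


Result: CCCC


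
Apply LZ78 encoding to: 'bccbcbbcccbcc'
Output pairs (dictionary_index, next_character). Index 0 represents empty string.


LZ78 encoding steps:
Dictionary: {0: ''}
Step 1: w='' (idx 0), next='b' -> output (0, 'b'), add 'b' as idx 1
Step 2: w='' (idx 0), next='c' -> output (0, 'c'), add 'c' as idx 2
Step 3: w='c' (idx 2), next='b' -> output (2, 'b'), add 'cb' as idx 3
Step 4: w='cb' (idx 3), next='b' -> output (3, 'b'), add 'cbb' as idx 4
Step 5: w='c' (idx 2), next='c' -> output (2, 'c'), add 'cc' as idx 5
Step 6: w='cb' (idx 3), next='c' -> output (3, 'c'), add 'cbc' as idx 6
Step 7: w='c' (idx 2), end of input -> output (2, '')


Encoded: [(0, 'b'), (0, 'c'), (2, 'b'), (3, 'b'), (2, 'c'), (3, 'c'), (2, '')]


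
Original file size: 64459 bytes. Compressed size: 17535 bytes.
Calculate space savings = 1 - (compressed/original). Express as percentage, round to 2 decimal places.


ratio = compressed/original = 17535/64459 = 0.272033
savings = 1 - ratio = 1 - 0.272033 = 0.727967
as a percentage: 0.727967 * 100 = 72.8%

Space savings = 1 - 17535/64459 = 72.8%


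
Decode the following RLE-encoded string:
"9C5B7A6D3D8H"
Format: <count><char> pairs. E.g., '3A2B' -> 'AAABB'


Expanding each <count><char> pair:
  9C -> 'CCCCCCCCC'
  5B -> 'BBBBB'
  7A -> 'AAAAAAA'
  6D -> 'DDDDDD'
  3D -> 'DDD'
  8H -> 'HHHHHHHH'

Decoded = CCCCCCCCCBBBBBAAAAAAADDDDDDDDDHHHHHHHH


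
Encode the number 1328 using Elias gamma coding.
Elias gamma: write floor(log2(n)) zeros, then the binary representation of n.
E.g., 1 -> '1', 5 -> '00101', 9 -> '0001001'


num_bits = floor(log2(1328)) + 1 = 11
leading_zeros = num_bits - 1 = 10
binary(1328) = 10100110000

Elias gamma(1328) = '0000000000' + '10100110000' = 000000000010100110000 (21 bits)


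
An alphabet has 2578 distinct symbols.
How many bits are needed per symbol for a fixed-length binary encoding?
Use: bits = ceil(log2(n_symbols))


log2(2578) = 11.332
Bracket: 2^11 = 2048 < 2578 <= 2^12 = 4096
So ceil(log2(2578)) = 12

bits = ceil(log2(2578)) = ceil(11.332) = 12 bits


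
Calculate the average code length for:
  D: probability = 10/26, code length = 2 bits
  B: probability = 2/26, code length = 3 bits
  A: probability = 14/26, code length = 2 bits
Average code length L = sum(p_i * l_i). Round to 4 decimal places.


Weighted contributions p_i * l_i:
  D: (10/26) * 2 = 20/26
  B: (2/26) * 3 = 6/26
  A: (14/26) * 2 = 28/26
Sum = (20 + 6 + 28)/26 = 54/26

L = 54/26 = 2.0769 bits/symbol


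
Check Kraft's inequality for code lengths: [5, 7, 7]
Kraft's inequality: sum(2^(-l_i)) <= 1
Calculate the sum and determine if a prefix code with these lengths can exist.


Sum = 2^(-5) + 2^(-7) + 2^(-7)
    = 0.03125 + 0.0078125 + 0.0078125
    = 6/128 = 0.046875
Since 0.046875 <= 1, Kraft's inequality IS satisfied.
A prefix code with these lengths CAN exist.

Kraft sum = 0.046875. Satisfied.


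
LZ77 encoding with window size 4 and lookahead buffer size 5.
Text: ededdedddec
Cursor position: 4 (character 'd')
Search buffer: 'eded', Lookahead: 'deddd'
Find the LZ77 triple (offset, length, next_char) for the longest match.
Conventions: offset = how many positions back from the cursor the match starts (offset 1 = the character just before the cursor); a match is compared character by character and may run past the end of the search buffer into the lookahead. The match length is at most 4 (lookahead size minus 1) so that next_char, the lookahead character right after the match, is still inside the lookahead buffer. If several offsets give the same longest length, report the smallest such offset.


Try each offset into the search buffer:
  offset=1 (pos 3, char 'd'): match length 1
  offset=2 (pos 2, char 'e'): match length 0
  offset=3 (pos 1, char 'd'): match length 4
  offset=4 (pos 0, char 'e'): match length 0
Longest match has length 4 at offset 3.
next_char = character at position 4 + 4 = 8 -> 'd'

Best match: offset=3, length=4 (matching 'dedd' starting at position 1)
LZ77 triple: (3, 4, 'd')


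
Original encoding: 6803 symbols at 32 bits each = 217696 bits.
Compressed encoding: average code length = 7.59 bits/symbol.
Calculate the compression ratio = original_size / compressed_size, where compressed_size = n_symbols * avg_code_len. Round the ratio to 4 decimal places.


original_size = n_symbols * orig_bits = 6803 * 32 = 217696 bits
compressed_size = n_symbols * avg_code_len = 6803 * 7.59 = 51634.77 bits
ratio = original_size / compressed_size = 217696 / 51634.77 = 4.2161

Compression ratio = 4.2161


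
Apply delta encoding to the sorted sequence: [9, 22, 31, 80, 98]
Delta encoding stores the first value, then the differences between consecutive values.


First value: 9
Deltas:
  22 - 9 = 13
  31 - 22 = 9
  80 - 31 = 49
  98 - 80 = 18


Delta encoded: [9, 13, 9, 49, 18]


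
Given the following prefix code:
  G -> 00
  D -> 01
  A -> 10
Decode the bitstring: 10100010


Decoding step by step:
Bits 10 -> A
Bits 10 -> A
Bits 00 -> G
Bits 10 -> A


Decoded message: AAGA


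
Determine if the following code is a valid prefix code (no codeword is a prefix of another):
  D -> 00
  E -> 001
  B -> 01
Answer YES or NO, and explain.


Checking each pair (does one codeword prefix another?):
  D='00' vs E='001': prefix -- VIOLATION

NO -- this is NOT a valid prefix code. D (00) is a prefix of E (001).


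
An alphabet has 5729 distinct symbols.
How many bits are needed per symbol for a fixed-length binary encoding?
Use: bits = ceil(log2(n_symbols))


log2(5729) = 12.4841
Bracket: 2^12 = 4096 < 5729 <= 2^13 = 8192
So ceil(log2(5729)) = 13

bits = ceil(log2(5729)) = ceil(12.4841) = 13 bits


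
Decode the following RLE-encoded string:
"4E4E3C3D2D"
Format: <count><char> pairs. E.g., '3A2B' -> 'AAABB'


Expanding each <count><char> pair:
  4E -> 'EEEE'
  4E -> 'EEEE'
  3C -> 'CCC'
  3D -> 'DDD'
  2D -> 'DD'

Decoded = EEEEEEEECCCDDDDD


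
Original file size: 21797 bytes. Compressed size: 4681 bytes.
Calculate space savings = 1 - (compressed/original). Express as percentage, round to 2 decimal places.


ratio = compressed/original = 4681/21797 = 0.214754
savings = 1 - ratio = 1 - 0.214754 = 0.785246
as a percentage: 0.785246 * 100 = 78.52%

Space savings = 1 - 4681/21797 = 78.52%


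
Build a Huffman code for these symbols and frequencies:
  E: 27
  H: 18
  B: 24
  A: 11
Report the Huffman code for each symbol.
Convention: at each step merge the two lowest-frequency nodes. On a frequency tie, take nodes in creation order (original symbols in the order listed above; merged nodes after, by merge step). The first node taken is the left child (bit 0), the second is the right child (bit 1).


Huffman tree construction:
Step 1: Merge A(11) + H(18) = 29
Step 2: Merge B(24) + E(27) = 51
Step 3: Merge (A+H)(29) + (B+E)(51) = 80
Read each symbol's code off the tree from the root (left child = 0, right child = 1).

Codes:
  E: 11 (length 2)
  H: 01 (length 2)
  B: 10 (length 2)
  A: 00 (length 2)
Average code length: 160/80 = 2.0000 bits/symbol


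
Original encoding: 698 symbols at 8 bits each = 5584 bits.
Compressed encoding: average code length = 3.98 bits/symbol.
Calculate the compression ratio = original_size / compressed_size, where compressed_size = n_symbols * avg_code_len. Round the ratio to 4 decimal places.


original_size = n_symbols * orig_bits = 698 * 8 = 5584 bits
compressed_size = n_symbols * avg_code_len = 698 * 3.98 = 2778.04 bits
ratio = original_size / compressed_size = 5584 / 2778.04 = 2.0101

Compression ratio = 2.0101


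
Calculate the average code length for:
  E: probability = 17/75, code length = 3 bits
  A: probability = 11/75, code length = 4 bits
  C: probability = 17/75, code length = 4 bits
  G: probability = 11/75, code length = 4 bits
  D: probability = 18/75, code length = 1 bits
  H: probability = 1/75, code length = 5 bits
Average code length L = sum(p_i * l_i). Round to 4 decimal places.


Weighted contributions p_i * l_i:
  E: (17/75) * 3 = 51/75
  A: (11/75) * 4 = 44/75
  C: (17/75) * 4 = 68/75
  G: (11/75) * 4 = 44/75
  D: (18/75) * 1 = 18/75
  H: (1/75) * 5 = 5/75
Sum = (51 + 44 + 68 + 44 + 18 + 5)/75 = 230/75

L = 230/75 = 3.0667 bits/symbol


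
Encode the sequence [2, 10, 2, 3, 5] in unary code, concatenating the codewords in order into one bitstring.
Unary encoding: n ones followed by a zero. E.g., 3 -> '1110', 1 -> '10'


Encode each number as n ones followed by a terminating 0:
  2 -> 110 (3 bits)
  10 -> 11111111110 (11 bits)
  2 -> 110 (3 bits)
  3 -> 1110 (4 bits)
  5 -> 111110 (6 bits)
Total length = 3 + 11 + 3 + 4 + 6 = 27 bits.

Unary([2, 10, 2, 3, 5]) = 110111111111101101110111110 (27 bits)


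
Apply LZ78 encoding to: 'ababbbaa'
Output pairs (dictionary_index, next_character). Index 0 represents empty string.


LZ78 encoding steps:
Dictionary: {0: ''}
Step 1: w='' (idx 0), next='a' -> output (0, 'a'), add 'a' as idx 1
Step 2: w='' (idx 0), next='b' -> output (0, 'b'), add 'b' as idx 2
Step 3: w='a' (idx 1), next='b' -> output (1, 'b'), add 'ab' as idx 3
Step 4: w='b' (idx 2), next='b' -> output (2, 'b'), add 'bb' as idx 4
Step 5: w='a' (idx 1), next='a' -> output (1, 'a'), add 'aa' as idx 5


Encoded: [(0, 'a'), (0, 'b'), (1, 'b'), (2, 'b'), (1, 'a')]


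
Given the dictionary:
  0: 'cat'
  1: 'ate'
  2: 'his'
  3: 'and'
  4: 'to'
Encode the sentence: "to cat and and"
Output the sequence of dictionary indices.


Look up each word in the dictionary:
  'to' -> 4
  'cat' -> 0
  'and' -> 3
  'and' -> 3

Encoded: [4, 0, 3, 3]


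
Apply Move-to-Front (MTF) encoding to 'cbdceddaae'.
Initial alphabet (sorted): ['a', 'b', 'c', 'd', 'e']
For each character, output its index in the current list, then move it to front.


MTF encoding:
'c': index 2 in ['a', 'b', 'c', 'd', 'e'] -> ['c', 'a', 'b', 'd', 'e']
'b': index 2 in ['c', 'a', 'b', 'd', 'e'] -> ['b', 'c', 'a', 'd', 'e']
'd': index 3 in ['b', 'c', 'a', 'd', 'e'] -> ['d', 'b', 'c', 'a', 'e']
'c': index 2 in ['d', 'b', 'c', 'a', 'e'] -> ['c', 'd', 'b', 'a', 'e']
'e': index 4 in ['c', 'd', 'b', 'a', 'e'] -> ['e', 'c', 'd', 'b', 'a']
'd': index 2 in ['e', 'c', 'd', 'b', 'a'] -> ['d', 'e', 'c', 'b', 'a']
'd': index 0 in ['d', 'e', 'c', 'b', 'a'] -> ['d', 'e', 'c', 'b', 'a']
'a': index 4 in ['d', 'e', 'c', 'b', 'a'] -> ['a', 'd', 'e', 'c', 'b']
'a': index 0 in ['a', 'd', 'e', 'c', 'b'] -> ['a', 'd', 'e', 'c', 'b']
'e': index 2 in ['a', 'd', 'e', 'c', 'b'] -> ['e', 'a', 'd', 'c', 'b']


Output: [2, 2, 3, 2, 4, 2, 0, 4, 0, 2]


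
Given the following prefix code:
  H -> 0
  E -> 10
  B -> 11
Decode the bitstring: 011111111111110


Decoding step by step:
Bits 0 -> H
Bits 11 -> B
Bits 11 -> B
Bits 11 -> B
Bits 11 -> B
Bits 11 -> B
Bits 11 -> B
Bits 10 -> E


Decoded message: HBBBBBBE


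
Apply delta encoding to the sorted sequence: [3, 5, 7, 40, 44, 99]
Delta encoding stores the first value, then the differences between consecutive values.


First value: 3
Deltas:
  5 - 3 = 2
  7 - 5 = 2
  40 - 7 = 33
  44 - 40 = 4
  99 - 44 = 55


Delta encoded: [3, 2, 2, 33, 4, 55]


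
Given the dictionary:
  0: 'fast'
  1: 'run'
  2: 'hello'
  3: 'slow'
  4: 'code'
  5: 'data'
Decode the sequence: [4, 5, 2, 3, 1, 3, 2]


Look up each index in the dictionary:
  4 -> 'code'
  5 -> 'data'
  2 -> 'hello'
  3 -> 'slow'
  1 -> 'run'
  3 -> 'slow'
  2 -> 'hello'

Decoded: "code data hello slow run slow hello"


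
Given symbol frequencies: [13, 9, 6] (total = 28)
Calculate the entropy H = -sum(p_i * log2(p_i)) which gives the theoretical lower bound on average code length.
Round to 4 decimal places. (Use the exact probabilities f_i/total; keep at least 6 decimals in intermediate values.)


Per-symbol terms -p_i * log2(p_i) with p_i = f_i/28:
  p = 13/28 = 0.464286: log2(p) = -1.106915, -p*log2(p) = 0.513925
  p = 9/28 = 0.321429: log2(p) = -1.637430, -p*log2(p) = 0.526317
  p = 6/28 = 0.214286: log2(p) = -2.222392, -p*log2(p) = 0.476227
H = 0.513925 + 0.526317 + 0.476227 = 1.516469

H = 1.5165 bits/symbol


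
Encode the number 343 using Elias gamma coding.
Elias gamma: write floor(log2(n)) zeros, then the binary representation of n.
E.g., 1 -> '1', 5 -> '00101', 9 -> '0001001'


num_bits = floor(log2(343)) + 1 = 9
leading_zeros = num_bits - 1 = 8
binary(343) = 101010111

Elias gamma(343) = '00000000' + '101010111' = 00000000101010111 (17 bits)


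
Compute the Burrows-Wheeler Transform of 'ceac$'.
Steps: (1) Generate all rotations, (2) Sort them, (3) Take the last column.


Rotations (sorted):
  0: $ceac -> last char: c
  1: ac$ce -> last char: e
  2: c$cea -> last char: a
  3: ceac$ -> last char: $
  4: eac$c -> last char: c


BWT = cea$c


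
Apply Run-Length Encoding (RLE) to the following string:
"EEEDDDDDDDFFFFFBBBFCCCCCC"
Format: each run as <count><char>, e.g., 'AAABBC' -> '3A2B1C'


Scanning runs left to right:
  i=0: run of 'E' x 3 -> '3E'
  i=3: run of 'D' x 7 -> '7D'
  i=10: run of 'F' x 5 -> '5F'
  i=15: run of 'B' x 3 -> '3B'
  i=18: run of 'F' x 1 -> '1F'
  i=19: run of 'C' x 6 -> '6C'

RLE = 3E7D5F3B1F6C


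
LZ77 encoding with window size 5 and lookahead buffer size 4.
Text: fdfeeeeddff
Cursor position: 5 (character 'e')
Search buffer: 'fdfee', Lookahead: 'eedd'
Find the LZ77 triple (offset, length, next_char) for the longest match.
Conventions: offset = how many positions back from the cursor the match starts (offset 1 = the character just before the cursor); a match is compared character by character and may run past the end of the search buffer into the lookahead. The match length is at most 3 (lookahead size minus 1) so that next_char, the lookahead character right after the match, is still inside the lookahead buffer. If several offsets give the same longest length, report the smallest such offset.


Try each offset into the search buffer:
  offset=1 (pos 4, char 'e'): match length 2
  offset=2 (pos 3, char 'e'): match length 2
  offset=3 (pos 2, char 'f'): match length 0
  offset=4 (pos 1, char 'd'): match length 0
  offset=5 (pos 0, char 'f'): match length 0
Longest match has length 2, found at offsets 1, 2; take the smallest, offset 1.
next_char = character at position 5 + 2 = 7 -> 'd'

Best match: offset=1, length=2 (matching 'ee' starting at position 4)
LZ77 triple: (1, 2, 'd')


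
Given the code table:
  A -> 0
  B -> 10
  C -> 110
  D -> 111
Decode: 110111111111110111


Decoding:
110 -> C
111 -> D
111 -> D
111 -> D
110 -> C
111 -> D


Result: CDDDCD


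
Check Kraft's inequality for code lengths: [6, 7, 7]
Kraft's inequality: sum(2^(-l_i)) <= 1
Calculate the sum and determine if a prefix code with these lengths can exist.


Sum = 2^(-6) + 2^(-7) + 2^(-7)
    = 0.015625 + 0.0078125 + 0.0078125
    = 4/128 = 0.03125
Since 0.03125 <= 1, Kraft's inequality IS satisfied.
A prefix code with these lengths CAN exist.

Kraft sum = 0.03125. Satisfied.


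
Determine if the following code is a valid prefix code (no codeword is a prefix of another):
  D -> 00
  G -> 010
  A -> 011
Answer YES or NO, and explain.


Checking each pair (does one codeword prefix another?):
  D='00' vs G='010': no prefix
  D='00' vs A='011': no prefix
  G='010' vs D='00': no prefix
  G='010' vs A='011': no prefix
  A='011' vs D='00': no prefix
  A='011' vs G='010': no prefix
No violation found over all pairs.

YES -- this is a valid prefix code. No codeword is a prefix of any other codeword.


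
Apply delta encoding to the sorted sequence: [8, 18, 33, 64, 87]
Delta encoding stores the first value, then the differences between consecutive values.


First value: 8
Deltas:
  18 - 8 = 10
  33 - 18 = 15
  64 - 33 = 31
  87 - 64 = 23


Delta encoded: [8, 10, 15, 31, 23]


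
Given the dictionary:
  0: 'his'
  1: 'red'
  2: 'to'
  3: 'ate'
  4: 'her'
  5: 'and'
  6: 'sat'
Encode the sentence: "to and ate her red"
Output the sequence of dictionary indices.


Look up each word in the dictionary:
  'to' -> 2
  'and' -> 5
  'ate' -> 3
  'her' -> 4
  'red' -> 1

Encoded: [2, 5, 3, 4, 1]


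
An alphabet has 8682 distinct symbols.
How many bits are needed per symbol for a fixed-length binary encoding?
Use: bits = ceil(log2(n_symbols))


log2(8682) = 13.0838
Bracket: 2^13 = 8192 < 8682 <= 2^14 = 16384
So ceil(log2(8682)) = 14

bits = ceil(log2(8682)) = ceil(13.0838) = 14 bits


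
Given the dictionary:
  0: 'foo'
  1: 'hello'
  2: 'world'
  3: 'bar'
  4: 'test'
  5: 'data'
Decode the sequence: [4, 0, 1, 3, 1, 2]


Look up each index in the dictionary:
  4 -> 'test'
  0 -> 'foo'
  1 -> 'hello'
  3 -> 'bar'
  1 -> 'hello'
  2 -> 'world'

Decoded: "test foo hello bar hello world"


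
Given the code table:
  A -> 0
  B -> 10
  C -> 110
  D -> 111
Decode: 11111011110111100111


Decoding:
111 -> D
110 -> C
111 -> D
10 -> B
111 -> D
10 -> B
0 -> A
111 -> D


Result: DCDBDBAD


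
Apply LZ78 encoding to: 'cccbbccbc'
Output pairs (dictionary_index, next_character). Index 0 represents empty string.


LZ78 encoding steps:
Dictionary: {0: ''}
Step 1: w='' (idx 0), next='c' -> output (0, 'c'), add 'c' as idx 1
Step 2: w='c' (idx 1), next='c' -> output (1, 'c'), add 'cc' as idx 2
Step 3: w='' (idx 0), next='b' -> output (0, 'b'), add 'b' as idx 3
Step 4: w='b' (idx 3), next='c' -> output (3, 'c'), add 'bc' as idx 4
Step 5: w='c' (idx 1), next='b' -> output (1, 'b'), add 'cb' as idx 5
Step 6: w='c' (idx 1), end of input -> output (1, '')


Encoded: [(0, 'c'), (1, 'c'), (0, 'b'), (3, 'c'), (1, 'b'), (1, '')]


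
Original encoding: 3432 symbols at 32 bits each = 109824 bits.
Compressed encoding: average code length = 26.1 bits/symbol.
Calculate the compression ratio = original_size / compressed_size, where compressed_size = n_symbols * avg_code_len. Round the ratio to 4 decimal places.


original_size = n_symbols * orig_bits = 3432 * 32 = 109824 bits
compressed_size = n_symbols * avg_code_len = 3432 * 26.1 = 89575.2 bits
ratio = original_size / compressed_size = 109824 / 89575.2 = 1.2261

Compression ratio = 1.2261


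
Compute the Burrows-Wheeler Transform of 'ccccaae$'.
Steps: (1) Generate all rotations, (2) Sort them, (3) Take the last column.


Rotations (sorted):
  0: $ccccaae -> last char: e
  1: aae$cccc -> last char: c
  2: ae$cccca -> last char: a
  3: caae$ccc -> last char: c
  4: ccaae$cc -> last char: c
  5: cccaae$c -> last char: c
  6: ccccaae$ -> last char: $
  7: e$ccccaa -> last char: a


BWT = ecaccc$a


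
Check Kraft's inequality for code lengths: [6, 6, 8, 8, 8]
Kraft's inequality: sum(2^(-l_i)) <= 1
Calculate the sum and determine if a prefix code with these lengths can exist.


Sum = 2^(-6) + 2^(-6) + 2^(-8) + 2^(-8) + 2^(-8)
    = 0.015625 + 0.015625 + 0.00390625 + 0.00390625 + 0.00390625
    = 11/256 = 0.04296875
Since 0.04296875 <= 1, Kraft's inequality IS satisfied.
A prefix code with these lengths CAN exist.

Kraft sum = 0.04296875. Satisfied.


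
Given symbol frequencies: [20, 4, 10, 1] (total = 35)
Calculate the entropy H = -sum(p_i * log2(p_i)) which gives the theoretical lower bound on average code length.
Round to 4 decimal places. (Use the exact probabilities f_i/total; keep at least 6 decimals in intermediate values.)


Per-symbol terms -p_i * log2(p_i) with p_i = f_i/35:
  p = 20/35 = 0.571429: log2(p) = -0.807355, -p*log2(p) = 0.461346
  p = 4/35 = 0.114286: log2(p) = -3.129283, -p*log2(p) = 0.357632
  p = 10/35 = 0.285714: log2(p) = -1.807355, -p*log2(p) = 0.516387
  p = 1/35 = 0.028571: log2(p) = -5.129283, -p*log2(p) = 0.146551
H = 0.461346 + 0.357632 + 0.516387 + 0.146551 = 1.481916

H = 1.4819 bits/symbol


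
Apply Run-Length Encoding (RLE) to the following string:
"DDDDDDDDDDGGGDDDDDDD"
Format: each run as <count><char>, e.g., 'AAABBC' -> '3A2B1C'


Scanning runs left to right:
  i=0: run of 'D' x 10 -> '10D'
  i=10: run of 'G' x 3 -> '3G'
  i=13: run of 'D' x 7 -> '7D'

RLE = 10D3G7D


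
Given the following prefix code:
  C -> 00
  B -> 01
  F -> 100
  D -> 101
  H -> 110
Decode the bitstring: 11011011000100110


Decoding step by step:
Bits 110 -> H
Bits 110 -> H
Bits 110 -> H
Bits 00 -> C
Bits 100 -> F
Bits 110 -> H


Decoded message: HHHCFH


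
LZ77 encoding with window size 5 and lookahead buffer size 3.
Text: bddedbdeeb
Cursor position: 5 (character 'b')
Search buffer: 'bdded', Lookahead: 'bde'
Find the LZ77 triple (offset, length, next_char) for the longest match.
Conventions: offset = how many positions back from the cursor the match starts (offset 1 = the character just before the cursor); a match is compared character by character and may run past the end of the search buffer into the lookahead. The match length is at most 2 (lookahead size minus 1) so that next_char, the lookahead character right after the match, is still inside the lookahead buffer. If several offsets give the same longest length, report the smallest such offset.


Try each offset into the search buffer:
  offset=1 (pos 4, char 'd'): match length 0
  offset=2 (pos 3, char 'e'): match length 0
  offset=3 (pos 2, char 'd'): match length 0
  offset=4 (pos 1, char 'd'): match length 0
  offset=5 (pos 0, char 'b'): match length 2
Longest match has length 2 at offset 5.
next_char = character at position 5 + 2 = 7 -> 'e'

Best match: offset=5, length=2 (matching 'bd' starting at position 0)
LZ77 triple: (5, 2, 'e')


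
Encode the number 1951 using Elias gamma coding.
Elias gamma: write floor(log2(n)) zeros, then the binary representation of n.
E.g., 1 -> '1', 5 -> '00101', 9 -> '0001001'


num_bits = floor(log2(1951)) + 1 = 11
leading_zeros = num_bits - 1 = 10
binary(1951) = 11110011111

Elias gamma(1951) = '0000000000' + '11110011111' = 000000000011110011111 (21 bits)


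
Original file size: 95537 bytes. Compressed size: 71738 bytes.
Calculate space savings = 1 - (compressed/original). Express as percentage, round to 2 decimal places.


ratio = compressed/original = 71738/95537 = 0.750892
savings = 1 - ratio = 1 - 0.750892 = 0.249108
as a percentage: 0.249108 * 100 = 24.91%

Space savings = 1 - 71738/95537 = 24.91%


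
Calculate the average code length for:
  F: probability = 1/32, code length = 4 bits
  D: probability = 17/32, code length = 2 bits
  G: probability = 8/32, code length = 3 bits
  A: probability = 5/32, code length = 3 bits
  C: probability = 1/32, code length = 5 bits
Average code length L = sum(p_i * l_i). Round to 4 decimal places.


Weighted contributions p_i * l_i:
  F: (1/32) * 4 = 4/32
  D: (17/32) * 2 = 34/32
  G: (8/32) * 3 = 24/32
  A: (5/32) * 3 = 15/32
  C: (1/32) * 5 = 5/32
Sum = (4 + 34 + 24 + 15 + 5)/32 = 82/32

L = 82/32 = 2.5625 bits/symbol


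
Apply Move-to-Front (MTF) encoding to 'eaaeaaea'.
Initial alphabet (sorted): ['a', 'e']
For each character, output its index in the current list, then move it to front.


MTF encoding:
'e': index 1 in ['a', 'e'] -> ['e', 'a']
'a': index 1 in ['e', 'a'] -> ['a', 'e']
'a': index 0 in ['a', 'e'] -> ['a', 'e']
'e': index 1 in ['a', 'e'] -> ['e', 'a']
'a': index 1 in ['e', 'a'] -> ['a', 'e']
'a': index 0 in ['a', 'e'] -> ['a', 'e']
'e': index 1 in ['a', 'e'] -> ['e', 'a']
'a': index 1 in ['e', 'a'] -> ['a', 'e']


Output: [1, 1, 0, 1, 1, 0, 1, 1]


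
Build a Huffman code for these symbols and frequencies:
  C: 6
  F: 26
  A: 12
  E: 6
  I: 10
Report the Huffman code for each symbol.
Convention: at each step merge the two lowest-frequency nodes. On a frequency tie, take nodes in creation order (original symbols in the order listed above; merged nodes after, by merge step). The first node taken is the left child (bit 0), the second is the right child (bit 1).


Huffman tree construction:
Step 1: Merge C(6) + E(6) = 12
Step 2: Merge I(10) + A(12) = 22
Step 3: Merge (C+E)(12) + (I+A)(22) = 34
Step 4: Merge F(26) + ((C+E)+(I+A))(34) = 60
Read each symbol's code off the tree from the root (left child = 0, right child = 1).

Codes:
  C: 100 (length 3)
  F: 0 (length 1)
  A: 111 (length 3)
  E: 101 (length 3)
  I: 110 (length 3)
Average code length: 128/60 = 2.1333 bits/symbol


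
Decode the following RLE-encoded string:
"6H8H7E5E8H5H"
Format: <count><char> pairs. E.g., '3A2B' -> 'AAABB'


Expanding each <count><char> pair:
  6H -> 'HHHHHH'
  8H -> 'HHHHHHHH'
  7E -> 'EEEEEEE'
  5E -> 'EEEEE'
  8H -> 'HHHHHHHH'
  5H -> 'HHHHH'

Decoded = HHHHHHHHHHHHHHEEEEEEEEEEEEHHHHHHHHHHHHH


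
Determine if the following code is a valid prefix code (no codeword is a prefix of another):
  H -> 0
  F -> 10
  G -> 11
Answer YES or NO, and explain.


Checking each pair (does one codeword prefix another?):
  H='0' vs F='10': no prefix
  H='0' vs G='11': no prefix
  F='10' vs H='0': no prefix
  F='10' vs G='11': no prefix
  G='11' vs H='0': no prefix
  G='11' vs F='10': no prefix
No violation found over all pairs.

YES -- this is a valid prefix code. No codeword is a prefix of any other codeword.


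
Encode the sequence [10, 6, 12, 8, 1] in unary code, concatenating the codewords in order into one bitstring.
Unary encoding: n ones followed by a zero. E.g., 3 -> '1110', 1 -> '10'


Encode each number as n ones followed by a terminating 0:
  10 -> 11111111110 (11 bits)
  6 -> 1111110 (7 bits)
  12 -> 1111111111110 (13 bits)
  8 -> 111111110 (9 bits)
  1 -> 10 (2 bits)
Total length = 11 + 7 + 13 + 9 + 2 = 42 bits.

Unary([10, 6, 12, 8, 1]) = 111111111101111110111111111111011111111010 (42 bits)


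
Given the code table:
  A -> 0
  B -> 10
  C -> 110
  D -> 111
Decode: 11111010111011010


Decoding:
111 -> D
110 -> C
10 -> B
111 -> D
0 -> A
110 -> C
10 -> B


Result: DCBDACB


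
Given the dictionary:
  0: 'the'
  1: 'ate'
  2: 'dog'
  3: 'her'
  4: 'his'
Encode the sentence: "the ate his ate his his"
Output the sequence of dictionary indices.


Look up each word in the dictionary:
  'the' -> 0
  'ate' -> 1
  'his' -> 4
  'ate' -> 1
  'his' -> 4
  'his' -> 4

Encoded: [0, 1, 4, 1, 4, 4]


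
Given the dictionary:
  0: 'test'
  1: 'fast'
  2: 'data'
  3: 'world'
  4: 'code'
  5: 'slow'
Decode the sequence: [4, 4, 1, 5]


Look up each index in the dictionary:
  4 -> 'code'
  4 -> 'code'
  1 -> 'fast'
  5 -> 'slow'

Decoded: "code code fast slow"


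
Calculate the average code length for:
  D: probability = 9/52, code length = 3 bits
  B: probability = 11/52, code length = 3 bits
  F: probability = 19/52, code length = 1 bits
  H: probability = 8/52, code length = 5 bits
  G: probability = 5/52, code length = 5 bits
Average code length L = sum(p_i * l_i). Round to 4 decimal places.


Weighted contributions p_i * l_i:
  D: (9/52) * 3 = 27/52
  B: (11/52) * 3 = 33/52
  F: (19/52) * 1 = 19/52
  H: (8/52) * 5 = 40/52
  G: (5/52) * 5 = 25/52
Sum = (27 + 33 + 19 + 40 + 25)/52 = 144/52

L = 144/52 = 2.7692 bits/symbol


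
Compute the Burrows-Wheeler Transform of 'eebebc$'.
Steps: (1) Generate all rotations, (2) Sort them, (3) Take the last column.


Rotations (sorted):
  0: $eebebc -> last char: c
  1: bc$eebe -> last char: e
  2: bebc$ee -> last char: e
  3: c$eebeb -> last char: b
  4: ebc$eeb -> last char: b
  5: ebebc$e -> last char: e
  6: eebebc$ -> last char: $


BWT = ceebbe$


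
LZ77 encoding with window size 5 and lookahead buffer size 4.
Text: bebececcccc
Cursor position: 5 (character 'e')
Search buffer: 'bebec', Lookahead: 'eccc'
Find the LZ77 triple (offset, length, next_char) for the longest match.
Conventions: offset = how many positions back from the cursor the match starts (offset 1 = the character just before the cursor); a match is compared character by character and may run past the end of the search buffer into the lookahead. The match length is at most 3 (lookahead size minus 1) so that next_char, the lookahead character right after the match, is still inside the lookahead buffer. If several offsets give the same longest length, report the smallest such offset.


Try each offset into the search buffer:
  offset=1 (pos 4, char 'c'): match length 0
  offset=2 (pos 3, char 'e'): match length 2
  offset=3 (pos 2, char 'b'): match length 0
  offset=4 (pos 1, char 'e'): match length 1
  offset=5 (pos 0, char 'b'): match length 0
Longest match has length 2 at offset 2.
next_char = character at position 5 + 2 = 7 -> 'c'

Best match: offset=2, length=2 (matching 'ec' starting at position 3)
LZ77 triple: (2, 2, 'c')


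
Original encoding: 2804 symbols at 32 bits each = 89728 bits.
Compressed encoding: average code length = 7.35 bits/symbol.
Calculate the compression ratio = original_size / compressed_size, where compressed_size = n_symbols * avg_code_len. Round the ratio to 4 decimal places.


original_size = n_symbols * orig_bits = 2804 * 32 = 89728 bits
compressed_size = n_symbols * avg_code_len = 2804 * 7.35 = 20609.4 bits
ratio = original_size / compressed_size = 89728 / 20609.4 = 4.3537

Compression ratio = 4.3537


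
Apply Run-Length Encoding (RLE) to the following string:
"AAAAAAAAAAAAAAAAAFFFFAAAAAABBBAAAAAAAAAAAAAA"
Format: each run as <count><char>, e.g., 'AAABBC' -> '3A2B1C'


Scanning runs left to right:
  i=0: run of 'A' x 17 -> '17A'
  i=17: run of 'F' x 4 -> '4F'
  i=21: run of 'A' x 6 -> '6A'
  i=27: run of 'B' x 3 -> '3B'
  i=30: run of 'A' x 14 -> '14A'

RLE = 17A4F6A3B14A


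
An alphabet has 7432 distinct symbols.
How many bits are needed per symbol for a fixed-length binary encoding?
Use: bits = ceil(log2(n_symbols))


log2(7432) = 12.8595
Bracket: 2^12 = 4096 < 7432 <= 2^13 = 8192
So ceil(log2(7432)) = 13

bits = ceil(log2(7432)) = ceil(12.8595) = 13 bits


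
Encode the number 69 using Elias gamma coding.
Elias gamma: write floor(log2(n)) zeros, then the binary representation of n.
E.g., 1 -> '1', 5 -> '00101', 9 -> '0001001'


num_bits = floor(log2(69)) + 1 = 7
leading_zeros = num_bits - 1 = 6
binary(69) = 1000101

Elias gamma(69) = '000000' + '1000101' = 0000001000101 (13 bits)


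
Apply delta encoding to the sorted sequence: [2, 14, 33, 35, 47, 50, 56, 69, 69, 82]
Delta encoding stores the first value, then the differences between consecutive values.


First value: 2
Deltas:
  14 - 2 = 12
  33 - 14 = 19
  35 - 33 = 2
  47 - 35 = 12
  50 - 47 = 3
  56 - 50 = 6
  69 - 56 = 13
  69 - 69 = 0
  82 - 69 = 13


Delta encoded: [2, 12, 19, 2, 12, 3, 6, 13, 0, 13]


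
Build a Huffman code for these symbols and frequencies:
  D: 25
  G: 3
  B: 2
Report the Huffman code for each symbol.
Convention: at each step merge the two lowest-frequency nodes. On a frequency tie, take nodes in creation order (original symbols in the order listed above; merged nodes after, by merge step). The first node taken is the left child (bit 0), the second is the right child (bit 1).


Huffman tree construction:
Step 1: Merge B(2) + G(3) = 5
Step 2: Merge (B+G)(5) + D(25) = 30
Read each symbol's code off the tree from the root (left child = 0, right child = 1).

Codes:
  D: 1 (length 1)
  G: 01 (length 2)
  B: 00 (length 2)
Average code length: 35/30 = 1.1667 bits/symbol


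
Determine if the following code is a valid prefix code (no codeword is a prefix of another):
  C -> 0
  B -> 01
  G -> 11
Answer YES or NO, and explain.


Checking each pair (does one codeword prefix another?):
  C='0' vs B='01': prefix -- VIOLATION

NO -- this is NOT a valid prefix code. C (0) is a prefix of B (01).


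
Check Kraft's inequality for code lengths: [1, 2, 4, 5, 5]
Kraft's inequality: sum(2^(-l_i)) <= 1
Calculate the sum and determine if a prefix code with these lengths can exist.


Sum = 2^(-1) + 2^(-2) + 2^(-4) + 2^(-5) + 2^(-5)
    = 0.5 + 0.25 + 0.0625 + 0.03125 + 0.03125
    = 28/32 = 0.875
Since 0.875 <= 1, Kraft's inequality IS satisfied.
A prefix code with these lengths CAN exist.

Kraft sum = 0.875. Satisfied.
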